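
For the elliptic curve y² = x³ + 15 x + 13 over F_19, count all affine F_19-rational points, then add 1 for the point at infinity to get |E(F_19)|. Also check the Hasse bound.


Affine points = {(3, 3), (3, 16), (4, 2), (4, 17), (5, 2), (5, 17), (7, 9), (7, 10), (10, 2), (10, 17), (13, 7), (13, 12), (16, 6), (16, 13), (18, 4), (18, 15)}; affine count = 16; |E(F_19)| = 17.

Discriminant check: Δ ∝ 4a³ + 27b² = 4·15³ + 27·13² = 4·3375 + 27·169 ≡ 13 (mod 19). Nonzero ⇒ E is nonsingular.
For each x ∈ F_19, compute rhs = x³ + 15·x + 13 mod 19, then count y ∈ F_19 with y² ≡ rhs.
  x = 0: rhs = 13, matching y values: none (0 points).
  x = 1: rhs = 10, matching y values: none (0 points).
  x = 2: rhs = 13, matching y values: none (0 points).
  x = 3: rhs = 9, matching y values: 3, 16 (2 points).
  x = 4: rhs = 4, matching y values: 2, 17 (2 points).
  x = 5: rhs = 4, matching y values: 2, 17 (2 points).
  x = 6: rhs = 15, matching y values: none (0 points).
  x = 7: rhs = 5, matching y values: 9, 10 (2 points).
  x = 8: rhs = 18, matching y values: none (0 points).
  x = 9: rhs = 3, matching y values: none (0 points).
  x = 10: rhs = 4, matching y values: 2, 17 (2 points).
  x = 11: rhs = 8, matching y values: none (0 points).
  x = 12: rhs = 2, matching y values: none (0 points).
  x = 13: rhs = 11, matching y values: 7, 12 (2 points).
  x = 14: rhs = 3, matching y values: none (0 points).
  x = 15: rhs = 3, matching y values: none (0 points).
  x = 16: rhs = 17, matching y values: 6, 13 (2 points).
  x = 17: rhs = 13, matching y values: none (0 points).
  x = 18: rhs = 16, matching y values: 4, 15 (2 points).
Total affine count: 16.
Full point count |E(F_19)| = 16 + 1 = 17.
Hasse bound: |17 − (19+1)| = |-3| = 3 ≤ 2√19 ≈ 8.7178 ✓.


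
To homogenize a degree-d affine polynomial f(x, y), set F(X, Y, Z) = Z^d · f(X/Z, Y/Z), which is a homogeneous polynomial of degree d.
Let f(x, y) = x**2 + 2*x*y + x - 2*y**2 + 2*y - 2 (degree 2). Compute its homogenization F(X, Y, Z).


F(X, Y, Z) = X**2 + 2*X*Y + X*Z - 2*Y**2 + 2*Y*Z - 2*Z**2

deg(f) = 2.
Substitute x = X/Z, y = Y/Z into f, then multiply by Z^2.
  monomial 1·x^2·y^0 ↦ 1·X^2·Y^0·Z^0.
  monomial 2·x^1·y^1 ↦ 2·X^1·Y^1·Z^0.
  monomial 1·x^1·y^0 ↦ 1·X^1·Y^0·Z^1.
  monomial -2·x^0·y^2 ↦ -2·X^0·Y^2·Z^0.
  monomial 2·x^0·y^1 ↦ 2·X^0·Y^1·Z^1.
  monomial -2·x^0·y^0 ↦ -2·X^0·Y^0·Z^2.
Collecting: F(X, Y, Z) = X**2 + 2*X*Y + X*Z - 2*Y**2 + 2*Y*Z - 2*Z**2.


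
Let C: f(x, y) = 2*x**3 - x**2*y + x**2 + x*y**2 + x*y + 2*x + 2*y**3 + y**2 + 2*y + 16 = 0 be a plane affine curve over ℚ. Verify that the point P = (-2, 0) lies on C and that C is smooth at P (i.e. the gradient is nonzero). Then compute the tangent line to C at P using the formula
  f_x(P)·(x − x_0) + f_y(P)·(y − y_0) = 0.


Tangent line at P: 22*x - 4*y + 44 = 0.

Step 1: f(-2, 0) = 0, so P lies on C.
Step 2: partial derivatives
  f_x(x, y) = 6*x**2 - 2*x*y + 2*x + y**2 + y + 2, f_y(x, y) = -x**2 + 2*x*y + x + 6*y**2 + 2*y + 2.
  f_x(P) = 22, f_y(P) = -4 (gradient nonzero, so P is smooth).
Step 3: tangent line at P: 22·(x − -2) + -4·(y − 0) = 0.
Expanding: 22*x - 4*y + 44 = 0.


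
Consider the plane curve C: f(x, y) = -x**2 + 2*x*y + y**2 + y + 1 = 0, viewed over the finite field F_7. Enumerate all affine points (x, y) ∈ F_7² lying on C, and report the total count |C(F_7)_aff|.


Affine F_7-points: {(0, 2), (0, 4), (1, 0), (1, 4), (2, 3), (2, 6), (3, 1), (3, 6), (4, 2), (4, 3), (5, 5), (6, 0), (6, 1)}; count = 13.

For each of the 49 pairs (x, y) ∈ F_7², evaluate f(x, y) mod 7. Record the zeros.
  x = 0: [0↦1, 1↦3, 2↦0, 3↦6, 4↦0, 5↦3, 6↦1]  zeros at y ∈ {2, 4}
  x = 1: [0↦0, 1↦4, 2↦3, 3↦4, 4↦0, 5↦5, 6↦5]  zeros at y ∈ {0, 4}
  x = 2: [0↦4, 1↦3, 2↦4, 3↦0, 4↦5, 5↦5, 6↦0]  zeros at y ∈ {3, 6}
  x = 3: [0↦6, 1↦0, 2↦3, 3↦1, 4↦1, 5↦3, 6↦0]  zeros at y ∈ {1, 6}
  x = 4: [0↦6, 1↦2, 2↦0, 3↦0, 4↦2, 5↦6, 6↦5]  zeros at y ∈ {2, 3}
  x = 5: [0↦4, 1↦2, 2↦2, 3↦4, 4↦1, 5↦0, 6↦1]  zeros at y ∈ {5}
  x = 6: [0↦0, 1↦0, 2↦2, 3↦6, 4↦5, 5↦6, 6↦2]  zeros at y ∈ {0, 1}
Collecting zeros: affine points = {(0, 2), (0, 4), (1, 0), (1, 4), (2, 3), (2, 6), (3, 1), (3, 6), (4, 2), (4, 3), (5, 5), (6, 0), (6, 1)}.
Total count |C(F_7)_aff| = 13.


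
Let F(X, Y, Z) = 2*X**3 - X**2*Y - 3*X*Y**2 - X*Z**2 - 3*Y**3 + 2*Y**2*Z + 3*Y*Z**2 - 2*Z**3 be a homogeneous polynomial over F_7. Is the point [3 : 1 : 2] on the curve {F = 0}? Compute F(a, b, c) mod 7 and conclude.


F(3,1,2) ≡ 0 (mod 7); P is on the curve.

Evaluate F(3, 1, 2) term-by-term (mod 7).
  2*X**3 ↦ 2·27·1·1 = 54
  -X**2*Y ↦ -1·9·1·1 = -9
  -3*X*Y**2 ↦ -3·3·1·1 = -9
  -X*Z**2 ↦ -1·3·1·4 = -12
  -3*Y**3 ↦ -3·1·1·1 = -3
  2*Y**2*Z ↦ 2·1·1·2 = 4
  3*Y*Z**2 ↦ 3·1·1·4 = 12
  -2*Z**3 ↦ -2·1·1·8 = -16
Sum: F(3, 1, 2) = (54) + (-9) + (-9) + (-12) + (-3) + (4) + (12) + (-16) = 21.
Reducing mod 7: 21 ≡ 0 (mod 7).
Since F(a, b, c) ≡ 0 (mod 7), P lies on the curve.


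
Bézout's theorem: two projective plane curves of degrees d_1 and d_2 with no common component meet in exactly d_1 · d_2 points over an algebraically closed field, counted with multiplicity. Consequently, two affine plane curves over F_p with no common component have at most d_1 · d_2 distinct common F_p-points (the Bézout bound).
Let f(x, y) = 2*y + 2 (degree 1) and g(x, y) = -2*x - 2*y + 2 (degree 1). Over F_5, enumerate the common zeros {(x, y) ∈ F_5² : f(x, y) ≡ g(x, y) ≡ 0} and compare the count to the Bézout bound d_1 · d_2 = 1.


Common zeros: {(2, 4)}; count = 1; Bézout bound = 1.

deg(f) = 1, deg(g) = 1, so Bézout bound = 1.
Scan x ∈ F_5. For each x, list the y ∈ F_5 with f(x, y) ≡ 0 and those with g(x, y) ≡ 0 (mod 5); the common zeros in that column are the intersection.
  x = 0: f ≡ 0 at y ∈ {4}; g ≡ 0 at y ∈ {1}; common: ∅.
  x = 1: f ≡ 0 at y ∈ {4}; g ≡ 0 at y ∈ {0}; common: ∅.
  x = 2: f ≡ 0 at y ∈ {4}; g ≡ 0 at y ∈ {4}; common: {4}.
  x = 3: f ≡ 0 at y ∈ {4}; g ≡ 0 at y ∈ {3}; common: ∅.
  x = 4: f ≡ 0 at y ∈ {4}; g ≡ 0 at y ∈ {2}; common: ∅.
Collecting: common zeros = {(2, 4)}, so the count is 1.
Comparison with the Bézout bound: 1 ≤ 1 = deg(f)·deg(g), as expected for curves with no common component (the bound is attained).


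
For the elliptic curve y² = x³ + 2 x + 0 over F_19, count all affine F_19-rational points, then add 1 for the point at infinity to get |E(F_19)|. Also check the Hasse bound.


Affine points = {(0, 0), (6, 0), (9, 5), (9, 14), (11, 2), (11, 17), (12, 2), (12, 17), (13, 0), (14, 6), (14, 13), (15, 2), (15, 17), (16, 9), (16, 10), (17, 8), (17, 11), (18, 4), (18, 15)}; affine count = 19; |E(F_19)| = 20.

Discriminant check: Δ ∝ 4a³ + 27b² = 4·2³ + 27·0² = 4·8 + 27·0 ≡ 13 (mod 19). Nonzero ⇒ E is nonsingular.
For each x ∈ F_19, compute rhs = x³ + 2·x + 0 mod 19, then count y ∈ F_19 with y² ≡ rhs.
  x = 0: rhs = 0, matching y values: 0 (1 points).
  x = 1: rhs = 3, matching y values: none (0 points).
  x = 2: rhs = 12, matching y values: none (0 points).
  x = 3: rhs = 14, matching y values: none (0 points).
  x = 4: rhs = 15, matching y values: none (0 points).
  x = 5: rhs = 2, matching y values: none (0 points).
  x = 6: rhs = 0, matching y values: 0 (1 points).
  x = 7: rhs = 15, matching y values: none (0 points).
  x = 8: rhs = 15, matching y values: none (0 points).
  x = 9: rhs = 6, matching y values: 5, 14 (2 points).
  x = 10: rhs = 13, matching y values: none (0 points).
  x = 11: rhs = 4, matching y values: 2, 17 (2 points).
  x = 12: rhs = 4, matching y values: 2, 17 (2 points).
  x = 13: rhs = 0, matching y values: 0 (1 points).
  x = 14: rhs = 17, matching y values: 6, 13 (2 points).
  x = 15: rhs = 4, matching y values: 2, 17 (2 points).
  x = 16: rhs = 5, matching y values: 9, 10 (2 points).
  x = 17: rhs = 7, matching y values: 8, 11 (2 points).
  x = 18: rhs = 16, matching y values: 4, 15 (2 points).
Total affine count: 19.
Full point count |E(F_19)| = 19 + 1 = 20.
Hasse bound: |20 − (19+1)| = |0| = 0 ≤ 2√19 ≈ 8.7178 ✓.


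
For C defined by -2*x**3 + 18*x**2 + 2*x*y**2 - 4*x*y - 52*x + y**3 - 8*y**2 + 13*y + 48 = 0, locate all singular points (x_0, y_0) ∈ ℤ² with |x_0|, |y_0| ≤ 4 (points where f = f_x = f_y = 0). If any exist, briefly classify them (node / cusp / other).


Singular points: {(3, 1)}; classification: cusp.

Compute partial derivatives:
  f_x = -6*x**2 + 36*x + 2*y**2 - 4*y - 52.
  f_y = 4*x*y - 4*x + 3*y**2 - 16*y + 13.
Scan x_0 ∈ {−4, ..., 4}. For each x_0, f_y(x_0, y) is a polynomial in y; find its integer roots y ∈ {−4, ..., 4}, then test f_x and f at those candidates.
  x = -4: f_y(-4, y) = 3*y**2 - 32*y + 29; vanishes at y ∈ {1}. (-4, 1): f_x = -294 ≠ 0.
  x = -3: f_y(-3, y) = 3*y**2 - 28*y + 25; vanishes at y ∈ {1}. (-3, 1): f_x = -216 ≠ 0.
  x = -2: f_y(-2, y) = 3*y**2 - 24*y + 21; vanishes at y ∈ {1}. (-2, 1): f_x = -150 ≠ 0.
  x = -1: f_y(-1, y) = 3*y**2 - 20*y + 17; vanishes at y ∈ {1}. (-1, 1): f_x = -96 ≠ 0.
  x = 0: f_y(0, y) = 3*y**2 - 16*y + 13; vanishes at y ∈ {1}. (0, 1): f_x = -54 ≠ 0.
  x = 1: f_y(1, y) = 3*y**2 - 12*y + 9; vanishes at y ∈ {1, 3}. (1, 1): f_x = -24 ≠ 0; (1, 3): f_x = -16 ≠ 0.
  x = 2: f_y(2, y) = 3*y**2 - 8*y + 5; vanishes at y ∈ {1}. (2, 1): f_x = -6 ≠ 0.
  x = 3: f_y(3, y) = 3*y**2 - 4*y + 1; vanishes at y ∈ {1}. (3, 1): f_x = 0, f = 0 — SINGULAR.
  x = 4: f_y(4, y) = 3*y**2 - 3; vanishes at y ∈ {-1, 1}. (4, -1): f_x = 2 ≠ 0; (4, 1): f_x = -6 ≠ 0.
Only singular point on the grid: (3, 1).
Classify: substitute x = 3 + u, y = 1 + v and expand: f = -2*u**3 + 2*u*v**2 + v**3 + v**2.
No constant or linear terms (consistent with a singular point). Quadratic part: v**2. Cubic part: -2*u**3 + 2*u*v**2 + v**3.
The quadratic part v**2 is a perfect square, so there is a single (double) tangent line v = 0, i.e. y = 1. Restricting the cubic part to that line (v = 0) leaves -2*u**3 ≠ 0, so f is not divisible by v and the branch is v² ≈ 2*u**3 to lowest order — this is a cusp.
Classification: cusp.


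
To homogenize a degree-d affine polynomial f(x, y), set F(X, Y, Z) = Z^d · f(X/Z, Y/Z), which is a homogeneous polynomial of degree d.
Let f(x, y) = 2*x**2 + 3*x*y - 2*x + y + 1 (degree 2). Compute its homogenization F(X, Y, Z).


F(X, Y, Z) = 2*X**2 + 3*X*Y - 2*X*Z + Y*Z + Z**2

deg(f) = 2.
Substitute x = X/Z, y = Y/Z into f, then multiply by Z^2.
  monomial 2·x^2·y^0 ↦ 2·X^2·Y^0·Z^0.
  monomial 3·x^1·y^1 ↦ 3·X^1·Y^1·Z^0.
  monomial -2·x^1·y^0 ↦ -2·X^1·Y^0·Z^1.
  monomial 1·x^0·y^1 ↦ 1·X^0·Y^1·Z^1.
  monomial 1·x^0·y^0 ↦ 1·X^0·Y^0·Z^2.
Collecting: F(X, Y, Z) = 2*X**2 + 3*X*Y - 2*X*Z + Y*Z + Z**2.


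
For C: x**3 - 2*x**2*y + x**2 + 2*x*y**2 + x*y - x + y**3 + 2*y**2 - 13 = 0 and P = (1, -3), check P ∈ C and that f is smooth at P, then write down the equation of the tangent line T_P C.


Tangent line at P: 31*x + 2*y - 25 = 0.

Step 1: f(1, -3) = 0, so P lies on C.
Step 2: partial derivatives
  f_x(x, y) = 3*x**2 - 4*x*y + 2*x + 2*y**2 + y - 1, f_y(x, y) = -2*x**2 + 4*x*y + x + 3*y**2 + 4*y.
  f_x(P) = 31, f_y(P) = 2 (gradient nonzero, so P is smooth).
Step 3: tangent line at P: 31·(x − 1) + 2·(y − -3) = 0.
Expanding: 31*x + 2*y - 25 = 0.


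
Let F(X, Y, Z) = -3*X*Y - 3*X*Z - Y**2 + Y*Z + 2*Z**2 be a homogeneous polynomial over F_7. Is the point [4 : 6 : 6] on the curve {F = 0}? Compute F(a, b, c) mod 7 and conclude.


F(4,6,6) ≡ 5 (mod 7); P is NOT on the curve.

Evaluate F(4, 6, 6) term-by-term (mod 7).
  -3*X*Y ↦ -3·4·6·1 = -72
  -3*X*Z ↦ -3·4·1·6 = -72
  -Y**2 ↦ -1·1·36·1 = -36
  Y*Z ↦ 1·1·6·6 = 36
  2*Z**2 ↦ 2·1·1·36 = 72
Sum: F(4, 6, 6) = (-72) + (-72) + (-36) + (36) + (72) = -72.
Reducing mod 7: -72 ≡ 5 (mod 7).
Since F(a, b, c) ≡ 5 ≠ 0 (mod 7), P does NOT lie on the curve.


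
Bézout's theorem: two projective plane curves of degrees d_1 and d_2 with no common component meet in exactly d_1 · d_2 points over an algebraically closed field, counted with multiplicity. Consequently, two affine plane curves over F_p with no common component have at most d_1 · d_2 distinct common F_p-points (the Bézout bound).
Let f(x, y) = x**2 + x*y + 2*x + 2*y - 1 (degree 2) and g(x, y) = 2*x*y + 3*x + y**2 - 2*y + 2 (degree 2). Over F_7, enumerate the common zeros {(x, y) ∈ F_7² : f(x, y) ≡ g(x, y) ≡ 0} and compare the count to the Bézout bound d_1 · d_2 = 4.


Common zeros: {(1, 4)}; count = 1; Bézout bound = 4.

deg(f) = 2, deg(g) = 2, so Bézout bound = 4.
Scan x ∈ F_7. For each x, list the y ∈ F_7 with f(x, y) ≡ 0 and those with g(x, y) ≡ 0 (mod 7); the common zeros in that column are the intersection.
  x = 0: f ≡ 0 at y ∈ {4}; g ≡ 0 at y ∈ ∅; common: ∅.
  x = 1: f ≡ 0 at y ∈ {4}; g ≡ 0 at y ∈ {3, 4}; common: {4}.
  x = 2: f ≡ 0 at y ∈ {0}; g ≡ 0 at y ∈ {6}; common: ∅.
  x = 3: f ≡ 0 at y ∈ {0}; g ≡ 0 at y ∈ {5}; common: ∅.
  x = 4: f ≡ 0 at y ∈ {2}; g ≡ 0 at y ∈ {0, 1}; common: ∅.
  x = 5: f ≡ 0 at y ∈ ∅; g ≡ 0 at y ∈ ∅; common: ∅.
  x = 6: f ≡ 0 at y ∈ {2}; g ≡ 0 at y ∈ ∅; common: ∅.
Collecting: common zeros = {(1, 4)}, so the count is 1.
Comparison with the Bézout bound: 1 ≤ 4 = deg(f)·deg(g), as expected for curves with no common component (the affine F_7-count falls short of the bound because intersections may lie at infinity, over extension fields, or carry multiplicity).


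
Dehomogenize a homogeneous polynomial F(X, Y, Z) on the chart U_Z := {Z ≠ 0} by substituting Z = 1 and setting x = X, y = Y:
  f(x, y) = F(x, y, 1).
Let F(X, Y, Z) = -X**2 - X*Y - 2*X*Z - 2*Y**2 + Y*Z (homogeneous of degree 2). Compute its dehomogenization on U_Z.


f(x, y) = -x**2 - x*y - 2*x - 2*y**2 + y

On U_Z we set Z = 1. Each monomial c·X^i·Y^j·Z^k in F becomes c·x^i·y^j·1^k = c·x^i·y^j.
Substituting Z = 1: F(X, Y, 1) = -x**2 - x*y - 2*x - 2*y**2 + y.
Note: deg(f) ≤ deg(F) = 2; strict inequality happens when F is divisible by Z (lost terms).


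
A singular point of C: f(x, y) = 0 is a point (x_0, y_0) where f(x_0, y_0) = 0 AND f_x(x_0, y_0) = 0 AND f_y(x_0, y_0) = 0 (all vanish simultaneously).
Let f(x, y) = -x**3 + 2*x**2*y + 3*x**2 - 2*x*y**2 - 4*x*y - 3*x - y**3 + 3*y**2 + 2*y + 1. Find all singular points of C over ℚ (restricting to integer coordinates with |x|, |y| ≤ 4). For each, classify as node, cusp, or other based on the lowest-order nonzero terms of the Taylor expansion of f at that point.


Singular points: {(1, 0)}; classification: cusp.

Compute partial derivatives:
  f_x = -3*x**2 + 4*x*y + 6*x - 2*y**2 - 4*y - 3.
  f_y = 2*x**2 - 4*x*y - 4*x - 3*y**2 + 6*y + 2.
Scan x_0 ∈ {−4, ..., 4}. For each x_0, f_y(x_0, y) is a polynomial in y; find its integer roots y ∈ {−4, ..., 4}, then test f_x and f at those candidates.
  x = -4: f_y(-4, y) = -3*y**2 + 22*y + 50; no integer root y with |y| ≤ 4.
  x = -3: f_y(-3, y) = -3*y**2 + 18*y + 32; no integer root y with |y| ≤ 4.
  x = -2: f_y(-2, y) = -3*y**2 + 14*y + 18; no integer root y with |y| ≤ 4.
  x = -1: f_y(-1, y) = -3*y**2 + 10*y + 8; vanishes at y ∈ {4}. (-1, 4): f_x = -76 ≠ 0.
  x = 0: f_y(0, y) = -3*y**2 + 6*y + 2; no integer root y with |y| ≤ 4.
  x = 1: f_y(1, y) = -3*y**2 + 2*y; vanishes at y ∈ {0}. (1, 0): f_x = 0, f = 0 — SINGULAR.
  x = 2: f_y(2, y) = -3*y**2 - 2*y + 2; no integer root y with |y| ≤ 4.
  x = 3: f_y(3, y) = -3*y**2 - 6*y + 8; no integer root y with |y| ≤ 4.
  x = 4: f_y(4, y) = -3*y**2 - 10*y + 18; no integer root y with |y| ≤ 4.
Only singular point on the grid: (1, 0).
Classify: substitute x = 1 + u, y = 0 + v and expand: f = -u**3 + 2*u**2*v - 2*u*v**2 - v**3 + v**2.
No constant or linear terms (consistent with a singular point). Quadratic part: v**2. Cubic part: -u**3 + 2*u**2*v - 2*u*v**2 - v**3.
The quadratic part v**2 is a perfect square, so there is a single (double) tangent line v = 0, i.e. y = 0. Restricting the cubic part to that line (v = 0) leaves -u**3 ≠ 0, so f is not divisible by v and the branch is v² ≈ u**3 to lowest order — this is a cusp.
Classification: cusp.


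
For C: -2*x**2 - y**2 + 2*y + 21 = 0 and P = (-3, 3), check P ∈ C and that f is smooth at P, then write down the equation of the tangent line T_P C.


Tangent line at P: 12*x - 4*y + 48 = 0.

Step 1: f(-3, 3) = 0, so P lies on C.
Step 2: partial derivatives
  f_x(x, y) = -4*x, f_y(x, y) = 2 - 2*y.
  f_x(P) = 12, f_y(P) = -4 (gradient nonzero, so P is smooth).
Step 3: tangent line at P: 12·(x − -3) + -4·(y − 3) = 0.
Expanding: 12*x - 4*y + 48 = 0.


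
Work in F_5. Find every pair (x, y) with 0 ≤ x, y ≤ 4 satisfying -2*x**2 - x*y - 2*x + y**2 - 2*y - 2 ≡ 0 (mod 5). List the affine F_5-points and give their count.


Affine F_5-points: {(3, 1), (3, 4), (4, 2), (4, 4)}; count = 4.

For each of the 25 pairs (x, y) ∈ F_5², evaluate f(x, y) mod 5. Record the zeros.
  x = 0: [0↦3, 1↦2, 2↦3, 3↦1, 4↦1]  zeros at y ∈ ∅
  x = 1: [0↦4, 1↦2, 2↦2, 3↦4, 4↦3]  zeros at y ∈ ∅
  x = 2: [0↦1, 1↦3, 2↦2, 3↦3, 4↦1]  zeros at y ∈ ∅
  x = 3: [0↦4, 1↦0, 2↦3, 3↦3, 4↦0]  zeros at y ∈ {1, 4}
  x = 4: [0↦3, 1↦3, 2↦0, 3↦4, 4↦0]  zeros at y ∈ {2, 4}
Collecting zeros: affine points = {(3, 1), (3, 4), (4, 2), (4, 4)}.
Total count |C(F_5)_aff| = 4.


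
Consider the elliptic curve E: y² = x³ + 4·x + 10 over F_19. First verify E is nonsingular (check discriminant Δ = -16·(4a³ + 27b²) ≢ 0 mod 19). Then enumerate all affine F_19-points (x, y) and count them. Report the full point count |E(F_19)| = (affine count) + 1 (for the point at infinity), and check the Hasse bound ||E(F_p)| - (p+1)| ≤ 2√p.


Affine points = {(2, 8), (2, 11), (3, 7), (3, 12), (7, 1), (7, 18), (10, 9), (10, 10), (11, 6), (11, 13), (12, 0), (13, 6), (13, 13), (14, 6), (14, 13), (15, 5), (15, 14), (16, 3), (16, 16), (18, 9), (18, 10)}; affine count = 21; |E(F_19)| = 22.

Discriminant check: Δ ∝ 4a³ + 27b² = 4·4³ + 27·10² = 4·64 + 27·100 ≡ 11 (mod 19). Nonzero ⇒ E is nonsingular.
For each x ∈ F_19, compute rhs = x³ + 4·x + 10 mod 19, then count y ∈ F_19 with y² ≡ rhs.
  x = 0: rhs = 10, matching y values: none (0 points).
  x = 1: rhs = 15, matching y values: none (0 points).
  x = 2: rhs = 7, matching y values: 8, 11 (2 points).
  x = 3: rhs = 11, matching y values: 7, 12 (2 points).
  x = 4: rhs = 14, matching y values: none (0 points).
  x = 5: rhs = 3, matching y values: none (0 points).
  x = 6: rhs = 3, matching y values: none (0 points).
  x = 7: rhs = 1, matching y values: 1, 18 (2 points).
  x = 8: rhs = 3, matching y values: none (0 points).
  x = 9: rhs = 15, matching y values: none (0 points).
  x = 10: rhs = 5, matching y values: 9, 10 (2 points).
  x = 11: rhs = 17, matching y values: 6, 13 (2 points).
  x = 12: rhs = 0, matching y values: 0 (1 points).
  x = 13: rhs = 17, matching y values: 6, 13 (2 points).
  x = 14: rhs = 17, matching y values: 6, 13 (2 points).
  x = 15: rhs = 6, matching y values: 5, 14 (2 points).
  x = 16: rhs = 9, matching y values: 3, 16 (2 points).
  x = 17: rhs = 13, matching y values: none (0 points).
  x = 18: rhs = 5, matching y values: 9, 10 (2 points).
Total affine count: 21.
Full point count |E(F_19)| = 21 + 1 = 22.
Hasse bound: |22 − (19+1)| = |2| = 2 ≤ 2√19 ≈ 8.7178 ✓.


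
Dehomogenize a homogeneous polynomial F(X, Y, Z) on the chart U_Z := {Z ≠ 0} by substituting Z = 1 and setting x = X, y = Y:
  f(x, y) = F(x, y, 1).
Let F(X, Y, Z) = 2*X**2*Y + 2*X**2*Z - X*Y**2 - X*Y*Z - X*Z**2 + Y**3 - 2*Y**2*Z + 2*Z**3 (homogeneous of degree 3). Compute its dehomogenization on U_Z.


f(x, y) = 2*x**2*y + 2*x**2 - x*y**2 - x*y - x + y**3 - 2*y**2 + 2

On U_Z we set Z = 1. Each monomial c·X^i·Y^j·Z^k in F becomes c·x^i·y^j·1^k = c·x^i·y^j.
Substituting Z = 1: F(X, Y, 1) = 2*x**2*y + 2*x**2 - x*y**2 - x*y - x + y**3 - 2*y**2 + 2.
Note: deg(f) ≤ deg(F) = 3; strict inequality happens when F is divisible by Z (lost terms).


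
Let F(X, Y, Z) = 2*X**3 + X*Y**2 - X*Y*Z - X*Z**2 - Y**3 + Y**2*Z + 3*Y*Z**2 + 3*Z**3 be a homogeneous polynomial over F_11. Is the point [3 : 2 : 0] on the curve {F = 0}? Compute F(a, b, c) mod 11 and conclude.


F(3,2,0) ≡ 3 (mod 11); P is NOT on the curve.

Evaluate F(3, 2, 0) term-by-term (mod 11).
  2*X**3 ↦ 2·27·1·1 = 54
  X*Y**2 ↦ 1·3·4·1 = 12
  -X*Y*Z ↦ -1·3·2·0 = 0
  -X*Z**2 ↦ -1·3·1·0 = 0
  -Y**3 ↦ -1·1·8·1 = -8
  Y**2*Z ↦ 1·1·4·0 = 0
  3*Y*Z**2 ↦ 3·1·2·0 = 0
  3*Z**3 ↦ 3·1·1·0 = 0
Sum: F(3, 2, 0) = (54) + (12) + (0) + (0) + (-8) + (0) + (0) + (0) = 58.
Reducing mod 11: 58 ≡ 3 (mod 11).
Since F(a, b, c) ≡ 3 ≠ 0 (mod 11), P does NOT lie on the curve.


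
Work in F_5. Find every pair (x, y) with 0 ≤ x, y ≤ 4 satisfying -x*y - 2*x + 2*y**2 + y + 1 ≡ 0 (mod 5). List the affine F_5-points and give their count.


Affine F_5-points: {(2, 4), (3, 0), (3, 1), (4, 2)}; count = 4.

For each of the 25 pairs (x, y) ∈ F_5², evaluate f(x, y) mod 5. Record the zeros.
  x = 0: [0↦1, 1↦4, 2↦1, 3↦2, 4↦2]  zeros at y ∈ ∅
  x = 1: [0↦4, 1↦1, 2↦2, 3↦2, 4↦1]  zeros at y ∈ ∅
  x = 2: [0↦2, 1↦3, 2↦3, 3↦2, 4↦0]  zeros at y ∈ {4}
  x = 3: [0↦0, 1↦0, 2↦4, 3↦2, 4↦4]  zeros at y ∈ {0, 1}
  x = 4: [0↦3, 1↦2, 2↦0, 3↦2, 4↦3]  zeros at y ∈ {2}
Collecting zeros: affine points = {(2, 4), (3, 0), (3, 1), (4, 2)}.
Total count |C(F_5)_aff| = 4.


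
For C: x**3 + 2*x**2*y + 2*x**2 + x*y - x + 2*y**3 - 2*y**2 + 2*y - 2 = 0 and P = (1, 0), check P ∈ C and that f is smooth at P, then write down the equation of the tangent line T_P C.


Tangent line at P: 6*x + 5*y - 6 = 0.

Step 1: f(1, 0) = 0, so P lies on C.
Step 2: partial derivatives
  f_x(x, y) = 3*x**2 + 4*x*y + 4*x + y - 1, f_y(x, y) = 2*x**2 + x + 6*y**2 - 4*y + 2.
  f_x(P) = 6, f_y(P) = 5 (gradient nonzero, so P is smooth).
Step 3: tangent line at P: 6·(x − 1) + 5·(y − 0) = 0.
Expanding: 6*x + 5*y - 6 = 0.


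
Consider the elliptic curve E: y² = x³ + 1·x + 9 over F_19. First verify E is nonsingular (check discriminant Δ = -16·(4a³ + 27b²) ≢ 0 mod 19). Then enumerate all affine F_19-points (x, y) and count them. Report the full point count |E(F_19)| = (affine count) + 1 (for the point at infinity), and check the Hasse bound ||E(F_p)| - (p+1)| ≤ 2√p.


Affine points = {(0, 3), (0, 16), (1, 7), (1, 12), (2, 0), (3, 1), (3, 18), (4, 1), (4, 18), (5, 5), (5, 14), (7, 6), (7, 13), (8, 4), (8, 15), (9, 5), (9, 14), (12, 1), (12, 18), (15, 6), (15, 13), (16, 6), (16, 13), (18, 8), (18, 11)}; affine count = 25; |E(F_19)| = 26.

Discriminant check: Δ ∝ 4a³ + 27b² = 4·1³ + 27·9² = 4·1 + 27·81 ≡ 6 (mod 19). Nonzero ⇒ E is nonsingular.
For each x ∈ F_19, compute rhs = x³ + 1·x + 9 mod 19, then count y ∈ F_19 with y² ≡ rhs.
  x = 0: rhs = 9, matching y values: 3, 16 (2 points).
  x = 1: rhs = 11, matching y values: 7, 12 (2 points).
  x = 2: rhs = 0, matching y values: 0 (1 points).
  x = 3: rhs = 1, matching y values: 1, 18 (2 points).
  x = 4: rhs = 1, matching y values: 1, 18 (2 points).
  x = 5: rhs = 6, matching y values: 5, 14 (2 points).
  x = 6: rhs = 3, matching y values: none (0 points).
  x = 7: rhs = 17, matching y values: 6, 13 (2 points).
  x = 8: rhs = 16, matching y values: 4, 15 (2 points).
  x = 9: rhs = 6, matching y values: 5, 14 (2 points).
  x = 10: rhs = 12, matching y values: none (0 points).
  x = 11: rhs = 2, matching y values: none (0 points).
  x = 12: rhs = 1, matching y values: 1, 18 (2 points).
  x = 13: rhs = 15, matching y values: none (0 points).
  x = 14: rhs = 12, matching y values: none (0 points).
  x = 15: rhs = 17, matching y values: 6, 13 (2 points).
  x = 16: rhs = 17, matching y values: 6, 13 (2 points).
  x = 17: rhs = 18, matching y values: none (0 points).
  x = 18: rhs = 7, matching y values: 8, 11 (2 points).
Total affine count: 25.
Full point count |E(F_19)| = 25 + 1 = 26.
Hasse bound: |26 − (19+1)| = |6| = 6 ≤ 2√19 ≈ 8.7178 ✓.


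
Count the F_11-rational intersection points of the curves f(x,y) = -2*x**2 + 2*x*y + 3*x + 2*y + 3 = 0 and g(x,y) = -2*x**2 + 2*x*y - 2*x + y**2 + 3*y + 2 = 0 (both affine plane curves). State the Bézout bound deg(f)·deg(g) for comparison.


Common zeros: {(6, 6), (8, 5)}; count = 2; Bézout bound = 4.

deg(f) = 2, deg(g) = 2, so Bézout bound = 4.
Scan x ∈ F_11. For each x, list the y ∈ F_11 with f(x, y) ≡ 0 and those with g(x, y) ≡ 0 (mod 11); the common zeros in that column are the intersection.
  x = 0: f ≡ 0 at y ∈ {4}; g ≡ 0 at y ∈ {9, 10}; common: ∅.
  x = 1: f ≡ 0 at y ∈ {10}; g ≡ 0 at y ∈ {3}; common: ∅.
  x = 2: f ≡ 0 at y ∈ {9}; g ≡ 0 at y ∈ {7, 8}; common: ∅.
  x = 3: f ≡ 0 at y ∈ {9}; g ≡ 0 at y ∈ {0, 2}; common: ∅.
  x = 4: f ≡ 0 at y ∈ {5}; g ≡ 0 at y ∈ {4, 7}; common: ∅.
  x = 5: f ≡ 0 at y ∈ {10}; g ≡ 0 at y ∈ {1, 8}; common: ∅.
  x = 6: f ≡ 0 at y ∈ {6}; g ≡ 0 at y ∈ {1, 6}; common: {6}.
  x = 7: f ≡ 0 at y ∈ {6}; g ≡ 0 at y ∈ {0, 5}; common: ∅.
  x = 8: f ≡ 0 at y ∈ {5}; g ≡ 0 at y ∈ {5, 9}; common: {5}.
  x = 9: f ≡ 0 at y ∈ {0}; g ≡ 0 at y ∈ {2, 10}; common: ∅.
  x = 10: f ≡ 0 at y ∈ ∅; g ≡ 0 at y ∈ {4, 6}; common: ∅.
Collecting: common zeros = {(6, 6), (8, 5)}, so the count is 2.
Comparison with the Bézout bound: 2 ≤ 4 = deg(f)·deg(g), as expected for curves with no common component (the affine F_11-count falls short of the bound because intersections may lie at infinity, over extension fields, or carry multiplicity).


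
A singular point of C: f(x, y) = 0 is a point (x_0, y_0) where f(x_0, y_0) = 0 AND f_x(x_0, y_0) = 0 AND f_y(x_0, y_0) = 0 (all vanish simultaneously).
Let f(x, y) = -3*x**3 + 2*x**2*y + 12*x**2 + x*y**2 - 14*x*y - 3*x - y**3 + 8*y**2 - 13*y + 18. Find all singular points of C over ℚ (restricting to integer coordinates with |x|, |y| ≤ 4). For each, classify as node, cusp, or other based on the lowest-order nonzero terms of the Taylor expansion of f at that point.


Singular points: {(2, 3)}; classification: cusp.

Compute partial derivatives:
  f_x = -9*x**2 + 4*x*y + 24*x + y**2 - 14*y - 3.
  f_y = 2*x**2 + 2*x*y - 14*x - 3*y**2 + 16*y - 13.
Scan x_0 ∈ {−4, ..., 4}. For each x_0, f_y(x_0, y) is a polynomial in y; find its integer roots y ∈ {−4, ..., 4}, then test f_x and f at those candidates.
  x = -4: f_y(-4, y) = -3*y**2 + 8*y + 75; no integer root y with |y| ≤ 4.
  x = -3: f_y(-3, y) = -3*y**2 + 10*y + 47; no integer root y with |y| ≤ 4.
  x = -2: f_y(-2, y) = -3*y**2 + 12*y + 23; no integer root y with |y| ≤ 4.
  x = -1: f_y(-1, y) = -3*y**2 + 14*y + 3; no integer root y with |y| ≤ 4.
  x = 0: f_y(0, y) = -3*y**2 + 16*y - 13; vanishes at y ∈ {1}. (0, 1): f_x = -16 ≠ 0.
  x = 1: f_y(1, y) = -3*y**2 + 18*y - 25; no integer root y with |y| ≤ 4.
  x = 2: f_y(2, y) = -3*y**2 + 20*y - 33; vanishes at y ∈ {3}. (2, 3): f_x = 0, f = 0 — SINGULAR.
  x = 3: f_y(3, y) = -3*y**2 + 22*y - 37; no integer root y with |y| ≤ 4.
  x = 4: f_y(4, y) = -3*y**2 + 24*y - 37; no integer root y with |y| ≤ 4.
Only singular point on the grid: (2, 3).
Classify: substitute x = 2 + u, y = 3 + v and expand: f = -3*u**3 + 2*u**2*v + u*v**2 - v**3 + v**2.
No constant or linear terms (consistent with a singular point). Quadratic part: v**2. Cubic part: -3*u**3 + 2*u**2*v + u*v**2 - v**3.
The quadratic part v**2 is a perfect square, so there is a single (double) tangent line v = 0, i.e. y = 3. Restricting the cubic part to that line (v = 0) leaves -3*u**3 ≠ 0, so f is not divisible by v and the branch is v² ≈ 3*u**3 to lowest order — this is a cusp.
Classification: cusp.


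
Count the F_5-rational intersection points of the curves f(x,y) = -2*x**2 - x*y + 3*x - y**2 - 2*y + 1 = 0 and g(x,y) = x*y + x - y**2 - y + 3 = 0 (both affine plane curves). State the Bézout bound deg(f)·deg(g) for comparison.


Common zeros: ∅; count = 0; Bézout bound = 4.

deg(f) = 2, deg(g) = 2, so Bézout bound = 4.
Scan x ∈ F_5. For each x, list the y ∈ F_5 with f(x, y) ≡ 0 and those with g(x, y) ≡ 0 (mod 5); the common zeros in that column are the intersection.
  x = 0: f ≡ 0 at y ∈ ∅; g ≡ 0 at y ∈ ∅; common: ∅.
  x = 1: f ≡ 0 at y ∈ ∅; g ≡ 0 at y ∈ {2, 3}; common: ∅.
  x = 2: f ≡ 0 at y ∈ ∅; g ≡ 0 at y ∈ {0, 1}; common: ∅.
  x = 3: f ≡ 0 at y ∈ ∅; g ≡ 0 at y ∈ ∅; common: ∅.
  x = 4: f ≡ 0 at y ∈ {2}; g ≡ 0 at y ∈ ∅; common: ∅.
Collecting: common zeros = ∅, so the count is 0.
Comparison with the Bézout bound: 0 ≤ 4 = deg(f)·deg(g), as expected for curves with no common component (the affine F_5-count falls short of the bound because intersections may lie at infinity, over extension fields, or carry multiplicity).


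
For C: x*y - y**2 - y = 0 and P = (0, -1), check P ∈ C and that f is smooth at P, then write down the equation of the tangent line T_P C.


Tangent line at P: -x + y + 1 = 0.

Step 1: f(0, -1) = 0, so P lies on C.
Step 2: partial derivatives
  f_x(x, y) = y, f_y(x, y) = x - 2*y - 1.
  f_x(P) = -1, f_y(P) = 1 (gradient nonzero, so P is smooth).
Step 3: tangent line at P: -1·(x − 0) + 1·(y − -1) = 0.
Expanding: -x + y + 1 = 0.


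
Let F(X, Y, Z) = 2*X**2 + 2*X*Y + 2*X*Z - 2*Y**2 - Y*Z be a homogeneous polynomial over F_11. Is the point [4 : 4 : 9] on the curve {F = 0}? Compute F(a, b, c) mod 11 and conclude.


F(4,4,9) ≡ 2 (mod 11); P is NOT on the curve.

Evaluate F(4, 4, 9) term-by-term (mod 11).
  2*X**2 ↦ 2·16·1·1 = 32
  2*X*Y ↦ 2·4·4·1 = 32
  2*X*Z ↦ 2·4·1·9 = 72
  -2*Y**2 ↦ -2·1·16·1 = -32
  -Y*Z ↦ -1·1·4·9 = -36
Sum: F(4, 4, 9) = (32) + (32) + (72) + (-32) + (-36) = 68.
Reducing mod 11: 68 ≡ 2 (mod 11).
Since F(a, b, c) ≡ 2 ≠ 0 (mod 11), P does NOT lie on the curve.


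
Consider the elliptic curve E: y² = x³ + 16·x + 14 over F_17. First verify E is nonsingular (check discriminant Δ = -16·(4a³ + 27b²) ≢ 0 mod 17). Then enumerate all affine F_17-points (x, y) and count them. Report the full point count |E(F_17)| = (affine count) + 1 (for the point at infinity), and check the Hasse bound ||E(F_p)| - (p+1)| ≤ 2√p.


Affine points = {(3, 2), (3, 15), (5, 7), (5, 10), (8, 5), (8, 12), (10, 1), (10, 16), (11, 5), (11, 12), (12, 8), (12, 9), (15, 5), (15, 12)}; affine count = 14; |E(F_17)| = 15.

Discriminant check: Δ ∝ 4a³ + 27b² = 4·16³ + 27·14² = 4·4096 + 27·196 ≡ 1 (mod 17). Nonzero ⇒ E is nonsingular.
For each x ∈ F_17, compute rhs = x³ + 16·x + 14 mod 17, then count y ∈ F_17 with y² ≡ rhs.
  x = 0: rhs = 14, matching y values: none (0 points).
  x = 1: rhs = 14, matching y values: none (0 points).
  x = 2: rhs = 3, matching y values: none (0 points).
  x = 3: rhs = 4, matching y values: 2, 15 (2 points).
  x = 4: rhs = 6, matching y values: none (0 points).
  x = 5: rhs = 15, matching y values: 7, 10 (2 points).
  x = 6: rhs = 3, matching y values: none (0 points).
  x = 7: rhs = 10, matching y values: none (0 points).
  x = 8: rhs = 8, matching y values: 5, 12 (2 points).
  x = 9: rhs = 3, matching y values: none (0 points).
  x = 10: rhs = 1, matching y values: 1, 16 (2 points).
  x = 11: rhs = 8, matching y values: 5, 12 (2 points).
  x = 12: rhs = 13, matching y values: 8, 9 (2 points).
  x = 13: rhs = 5, matching y values: none (0 points).
  x = 14: rhs = 7, matching y values: none (0 points).
  x = 15: rhs = 8, matching y values: 5, 12 (2 points).
  x = 16: rhs = 14, matching y values: none (0 points).
Total affine count: 14.
Full point count |E(F_17)| = 14 + 1 = 15.
Hasse bound: |15 − (17+1)| = |-3| = 3 ≤ 2√17 ≈ 8.2462 ✓.


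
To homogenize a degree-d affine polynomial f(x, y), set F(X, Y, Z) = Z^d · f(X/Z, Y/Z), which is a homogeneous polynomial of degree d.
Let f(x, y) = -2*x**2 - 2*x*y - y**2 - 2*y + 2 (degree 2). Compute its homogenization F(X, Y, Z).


F(X, Y, Z) = -2*X**2 - 2*X*Y - Y**2 - 2*Y*Z + 2*Z**2

deg(f) = 2.
Substitute x = X/Z, y = Y/Z into f, then multiply by Z^2.
  monomial -2·x^2·y^0 ↦ -2·X^2·Y^0·Z^0.
  monomial -2·x^1·y^1 ↦ -2·X^1·Y^1·Z^0.
  monomial -1·x^0·y^2 ↦ -1·X^0·Y^2·Z^0.
  monomial -2·x^0·y^1 ↦ -2·X^0·Y^1·Z^1.
  monomial 2·x^0·y^0 ↦ 2·X^0·Y^0·Z^2.
Collecting: F(X, Y, Z) = -2*X**2 - 2*X*Y - Y**2 - 2*Y*Z + 2*Z**2.


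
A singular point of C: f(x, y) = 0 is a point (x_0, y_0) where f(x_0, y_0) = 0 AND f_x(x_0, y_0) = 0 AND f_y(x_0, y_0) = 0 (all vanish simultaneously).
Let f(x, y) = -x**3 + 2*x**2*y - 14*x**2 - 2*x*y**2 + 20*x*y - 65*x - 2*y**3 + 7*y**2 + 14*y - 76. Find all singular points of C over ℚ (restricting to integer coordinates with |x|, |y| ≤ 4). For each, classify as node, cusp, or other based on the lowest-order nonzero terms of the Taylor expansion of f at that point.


Singular points: {(-3, 2)}; classification: node.

Compute partial derivatives:
  f_x = -3*x**2 + 4*x*y - 28*x - 2*y**2 + 20*y - 65.
  f_y = 2*x**2 - 4*x*y + 20*x - 6*y**2 + 14*y + 14.
Scan x_0 ∈ {−4, ..., 4}. For each x_0, f_y(x_0, y) is a polynomial in y; find its integer roots y ∈ {−4, ..., 4}, then test f_x and f at those candidates.
  x = -4: f_y(-4, y) = -6*y**2 + 30*y - 34; no integer root y with |y| ≤ 4.
  x = -3: f_y(-3, y) = -6*y**2 + 26*y - 28; vanishes at y ∈ {2}. (-3, 2): f_x = 0, f = 0 — SINGULAR.
  x = -2: f_y(-2, y) = -6*y**2 + 22*y - 18; no integer root y with |y| ≤ 4.
  x = -1: f_y(-1, y) = -6*y**2 + 18*y - 4; no integer root y with |y| ≤ 4.
  x = 0: f_y(0, y) = -6*y**2 + 14*y + 14; no integer root y with |y| ≤ 4.
  x = 1: f_y(1, y) = -6*y**2 + 10*y + 36; no integer root y with |y| ≤ 4.
  x = 2: f_y(2, y) = -6*y**2 + 6*y + 62; no integer root y with |y| ≤ 4.
  x = 3: f_y(3, y) = -6*y**2 + 2*y + 92; no integer root y with |y| ≤ 4.
  x = 4: f_y(4, y) = -6*y**2 - 2*y + 126; no integer root y with |y| ≤ 4.
Only singular point on the grid: (-3, 2).
Classify: substitute x = -3 + u, y = 2 + v and expand: f = -u**3 + 2*u**2*v - u**2 - 2*u*v**2 - 2*v**3 + v**2.
No constant or linear terms (consistent with a singular point). Quadratic part: -u**2 + v**2. Cubic part: -u**3 + 2*u**2*v - 2*u*v**2 - 2*v**3.
The quadratic part v**2 - u**2 = (v − u)(v + u) splits into two distinct linear factors, so there are two distinct tangent lines y − 2 = ±(x − -3) — this is a node (ordinary double point).
Classification: node.


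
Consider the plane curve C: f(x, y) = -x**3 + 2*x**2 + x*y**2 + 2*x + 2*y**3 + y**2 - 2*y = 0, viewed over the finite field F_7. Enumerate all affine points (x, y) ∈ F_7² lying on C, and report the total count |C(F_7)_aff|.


Affine F_7-points: {(0, 0), (2, 1), (2, 2), (2, 6), (6, 3)}; count = 5.

For each of the 49 pairs (x, y) ∈ F_7², evaluate f(x, y) mod 7. Record the zeros.
  x = 0: [0↦0, 1↦1, 2↦2, 3↦1, 4↦3, 5↦6, 6↦1]  zeros at y ∈ {0}
  x = 1: [0↦3, 1↦5, 2↦2, 3↦6, 4↦1, 5↦6, 6↦5]  zeros at y ∈ ∅
  x = 2: [0↦4, 1↦0, 2↦0, 3↦2, 4↦4, 5↦4, 6↦0]  zeros at y ∈ {1, 2, 6}
  x = 3: [0↦4, 1↦1, 2↦4, 3↦4, 4↦6, 5↦1, 6↦1]  zeros at y ∈ ∅
  x = 4: [0↦4, 1↦2, 2↦1, 3↦6, 4↦1, 5↦5, 6↦2]  zeros at y ∈ ∅
  x = 5: [0↦5, 1↦4, 2↦6, 3↦2, 4↦4, 5↦3, 6↦4]  zeros at y ∈ ∅
  x = 6: [0↦1, 1↦1, 2↦6, 3↦0, 4↦2, 5↦3, 6↦1]  zeros at y ∈ {3}
Collecting zeros: affine points = {(0, 0), (2, 1), (2, 2), (2, 6), (6, 3)}.
Total count |C(F_7)_aff| = 5.


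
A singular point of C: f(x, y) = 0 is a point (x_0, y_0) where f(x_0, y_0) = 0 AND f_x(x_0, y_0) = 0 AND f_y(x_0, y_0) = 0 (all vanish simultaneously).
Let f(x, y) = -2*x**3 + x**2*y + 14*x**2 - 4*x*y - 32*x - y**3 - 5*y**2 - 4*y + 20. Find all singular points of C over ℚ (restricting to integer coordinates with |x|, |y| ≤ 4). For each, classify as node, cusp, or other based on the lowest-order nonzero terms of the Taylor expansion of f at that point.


Singular points: {(2, -2)}; classification: cusp.

Compute partial derivatives:
  f_x = -6*x**2 + 2*x*y + 28*x - 4*y - 32.
  f_y = x**2 - 4*x - 3*y**2 - 10*y - 4.
Scan x_0 ∈ {−4, ..., 4}. For each x_0, f_y(x_0, y) is a polynomial in y; find its integer roots y ∈ {−4, ..., 4}, then test f_x and f at those candidates.
  x = -4: f_y(-4, y) = -3*y**2 - 10*y + 28; no integer root y with |y| ≤ 4.
  x = -3: f_y(-3, y) = -3*y**2 - 10*y + 17; no integer root y with |y| ≤ 4.
  x = -2: f_y(-2, y) = -3*y**2 - 10*y + 8; vanishes at y ∈ {-4}. (-2, -4): f_x = -80 ≠ 0.
  x = -1: f_y(-1, y) = -3*y**2 - 10*y + 1; no integer root y with |y| ≤ 4.
  x = 0: f_y(0, y) = -3*y**2 - 10*y - 4; no integer root y with |y| ≤ 4.
  x = 1: f_y(1, y) = -3*y**2 - 10*y - 7; vanishes at y ∈ {-1}. (1, -1): f_x = -8 ≠ 0.
  x = 2: f_y(2, y) = -3*y**2 - 10*y - 8; vanishes at y ∈ {-2}. (2, -2): f_x = 0, f = 0 — SINGULAR.
  x = 3: f_y(3, y) = -3*y**2 - 10*y - 7; vanishes at y ∈ {-1}. (3, -1): f_x = -4 ≠ 0.
  x = 4: f_y(4, y) = -3*y**2 - 10*y - 4; no integer root y with |y| ≤ 4.
Only singular point on the grid: (2, -2).
Classify: substitute x = 2 + u, y = -2 + v and expand: f = -2*u**3 + u**2*v - v**3 + v**2.
No constant or linear terms (consistent with a singular point). Quadratic part: v**2. Cubic part: -2*u**3 + u**2*v - v**3.
The quadratic part v**2 is a perfect square, so there is a single (double) tangent line v = 0, i.e. y = -2. Restricting the cubic part to that line (v = 0) leaves -2*u**3 ≠ 0, so f is not divisible by v and the branch is v² ≈ 2*u**3 to lowest order — this is a cusp.
Classification: cusp.


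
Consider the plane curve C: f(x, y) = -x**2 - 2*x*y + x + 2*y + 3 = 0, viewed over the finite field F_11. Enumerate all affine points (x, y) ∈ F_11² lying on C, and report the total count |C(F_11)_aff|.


Affine F_11-points: {(0, 4), (2, 6), (3, 2), (4, 4), (5, 2), (6, 5), (7, 5), (8, 8), (9, 6), (10, 8)}; count = 10.

For each of the 121 pairs (x, y) ∈ F_11², evaluate f(x, y) mod 11. Record the zeros.
  x = 0: [0↦3, 1↦5, 2↦7, 3↦9, 4↦0, 5↦2, 6↦4, 7↦6, 8↦8, 9↦10, 10↦1]  zeros at y ∈ {4}
  x = 1: [0↦3, 1↦3, 2↦3, 3↦3, 4↦3, 5↦3, 6↦3, 7↦3, 8↦3, 9↦3, 10↦3]  zeros at y ∈ ∅
  x = 2: [0↦1, 1↦10, 2↦8, 3↦6, 4↦4, 5↦2, 6↦0, 7↦9, 8↦7, 9↦5, 10↦3]  zeros at y ∈ {6}
  x = 3: [0↦8, 1↦4, 2↦0, 3↦7, 4↦3, 5↦10, 6↦6, 7↦2, 8↦9, 9↦5, 10↦1]  zeros at y ∈ {2}
  x = 4: [0↦2, 1↦7, 2↦1, 3↦6, 4↦0, 5↦5, 6↦10, 7↦4, 8↦9, 9↦3, 10↦8]  zeros at y ∈ {4}
  x = 5: [0↦5, 1↦8, 2↦0, 3↦3, 4↦6, 5↦9, 6↦1, 7↦4, 8↦7, 9↦10, 10↦2]  zeros at y ∈ {2}
  x = 6: [0↦6, 1↦7, 2↦8, 3↦9, 4↦10, 5↦0, 6↦1, 7↦2, 8↦3, 9↦4, 10↦5]  zeros at y ∈ {5}
  x = 7: [0↦5, 1↦4, 2↦3, 3↦2, 4↦1, 5↦0, 6↦10, 7↦9, 8↦8, 9↦7, 10↦6]  zeros at y ∈ {5}
  x = 8: [0↦2, 1↦10, 2↦7, 3↦4, 4↦1, 5↦9, 6↦6, 7↦3, 8↦0, 9↦8, 10↦5]  zeros at y ∈ {8}
  x = 9: [0↦8, 1↦3, 2↦9, 3↦4, 4↦10, 5↦5, 6↦0, 7↦6, 8↦1, 9↦7, 10↦2]  zeros at y ∈ {6}
  x = 10: [0↦1, 1↦5, 2↦9, 3↦2, 4↦6, 5↦10, 6↦3, 7↦7, 8↦0, 9↦4, 10↦8]  zeros at y ∈ {8}
Collecting zeros: affine points = {(0, 4), (2, 6), (3, 2), (4, 4), (5, 2), (6, 5), (7, 5), (8, 8), (9, 6), (10, 8)}.
Total count |C(F_11)_aff| = 10.


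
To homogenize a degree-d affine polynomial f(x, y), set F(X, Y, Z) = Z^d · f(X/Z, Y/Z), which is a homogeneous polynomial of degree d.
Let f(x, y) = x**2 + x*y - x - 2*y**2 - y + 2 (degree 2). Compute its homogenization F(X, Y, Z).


F(X, Y, Z) = X**2 + X*Y - X*Z - 2*Y**2 - Y*Z + 2*Z**2

deg(f) = 2.
Substitute x = X/Z, y = Y/Z into f, then multiply by Z^2.
  monomial 1·x^2·y^0 ↦ 1·X^2·Y^0·Z^0.
  monomial 1·x^1·y^1 ↦ 1·X^1·Y^1·Z^0.
  monomial -1·x^1·y^0 ↦ -1·X^1·Y^0·Z^1.
  monomial -2·x^0·y^2 ↦ -2·X^0·Y^2·Z^0.
  monomial -1·x^0·y^1 ↦ -1·X^0·Y^1·Z^1.
  monomial 2·x^0·y^0 ↦ 2·X^0·Y^0·Z^2.
Collecting: F(X, Y, Z) = X**2 + X*Y - X*Z - 2*Y**2 - Y*Z + 2*Z**2.


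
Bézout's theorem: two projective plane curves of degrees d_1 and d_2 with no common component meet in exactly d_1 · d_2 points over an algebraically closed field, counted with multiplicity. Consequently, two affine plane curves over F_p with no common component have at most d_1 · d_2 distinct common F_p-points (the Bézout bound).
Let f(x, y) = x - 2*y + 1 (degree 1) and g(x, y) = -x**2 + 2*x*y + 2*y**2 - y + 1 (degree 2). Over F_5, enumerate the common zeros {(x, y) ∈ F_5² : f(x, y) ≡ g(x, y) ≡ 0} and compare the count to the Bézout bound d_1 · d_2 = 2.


Common zeros: {(3, 2), (4, 0)}; count = 2; Bézout bound = 2.

deg(f) = 1, deg(g) = 2, so Bézout bound = 2.
Scan x ∈ F_5. For each x, list the y ∈ F_5 with f(x, y) ≡ 0 and those with g(x, y) ≡ 0 (mod 5); the common zeros in that column are the intersection.
  x = 0: f ≡ 0 at y ∈ {3}; g ≡ 0 at y ∈ ∅; common: ∅.
  x = 1: f ≡ 0 at y ∈ {1}; g ≡ 0 at y ∈ {0, 2}; common: ∅.
  x = 2: f ≡ 0 at y ∈ {4}; g ≡ 0 at y ∈ ∅; common: ∅.
  x = 3: f ≡ 0 at y ∈ {2}; g ≡ 0 at y ∈ {2, 3}; common: {2}.
  x = 4: f ≡ 0 at y ∈ {0}; g ≡ 0 at y ∈ {0, 4}; common: {0}.
Collecting: common zeros = {(3, 2), (4, 0)}, so the count is 2.
Comparison with the Bézout bound: 2 ≤ 2 = deg(f)·deg(g), as expected for curves with no common component (the bound is attained).
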